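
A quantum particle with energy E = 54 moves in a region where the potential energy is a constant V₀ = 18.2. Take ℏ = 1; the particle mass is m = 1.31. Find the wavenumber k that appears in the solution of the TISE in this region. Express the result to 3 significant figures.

k = 9.68

With E > V₀ the solution is oscillatory, ψ ∝ e^{±ikx} with k = √(2m(E − V₀))/ℏ.
k = √(2 × 1.31 × 35.8) = 9.685.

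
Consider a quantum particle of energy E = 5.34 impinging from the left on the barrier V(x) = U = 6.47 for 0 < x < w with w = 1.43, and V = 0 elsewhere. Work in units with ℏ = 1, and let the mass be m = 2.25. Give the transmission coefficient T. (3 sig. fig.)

T = 0.00365

E < U: inside the barrier ψ ∝ e^{±κx} with κ = √(2m(U − E))/ℏ = 2.255.
κw = 3.225, sinh(κw) = 12.55.
The exact tunnelling result is T⁻¹ = 1 + U² sinh²(κw) / [4E(U − E)] = 274.3, so T = 0.00365.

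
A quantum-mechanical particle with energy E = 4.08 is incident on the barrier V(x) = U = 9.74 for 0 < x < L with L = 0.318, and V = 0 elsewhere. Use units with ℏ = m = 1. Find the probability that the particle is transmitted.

T = 0.371

Since E < U the interior solution is evanescent with decay constant κ = √(2m(U − E))/ℏ = 3.365.
κL = 1.070, sinh(κL) = 1.286.
Matching ψ, ψ′ at both faces gives T = [1 + U² sinh²(κL) / (4E(U − E))]⁻¹ = 1/2.699 = 0.371.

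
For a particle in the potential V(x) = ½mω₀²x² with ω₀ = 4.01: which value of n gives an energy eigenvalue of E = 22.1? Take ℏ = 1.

Invert E_n = (n + ½)ℏω₀: n = E/ℏω₀ − ½ = 5.011, so n = 5.

n = 5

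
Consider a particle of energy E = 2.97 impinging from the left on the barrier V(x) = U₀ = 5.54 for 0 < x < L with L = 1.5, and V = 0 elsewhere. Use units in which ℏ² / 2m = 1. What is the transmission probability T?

Since E < U₀ the interior solution is evanescent with decay constant κ = √(2m(U₀ − E))/ℏ = 1.603.
κL = 2.405, sinh(κL) = 5.492.
The exact tunnelling result is T⁻¹ = 1 + U₀² sinh²(κL) / [4E(U₀ − E)] = 31.32, so T = 0.0319.

T = 0.0319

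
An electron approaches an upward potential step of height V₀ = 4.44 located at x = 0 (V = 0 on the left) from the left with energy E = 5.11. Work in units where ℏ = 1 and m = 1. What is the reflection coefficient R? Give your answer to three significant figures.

The wavenumbers are k₁ = √(2mE)/ℏ = 3.197 on the left and k₂ = √(2m(E − V₀))/ℏ = 1.158 on the right.
Continuity of ψ and ψ′ at the step yields the reflection amplitude r = (k₁ − k₂)/(k₁ + k₂) = 0.4683; thus R = |r|² = 0.2193, T = 0.7807.

R = 0.219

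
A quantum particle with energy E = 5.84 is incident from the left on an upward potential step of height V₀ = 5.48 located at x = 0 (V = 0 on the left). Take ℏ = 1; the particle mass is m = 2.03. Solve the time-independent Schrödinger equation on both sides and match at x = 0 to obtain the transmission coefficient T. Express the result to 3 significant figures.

T = 0.637

On each side the TISE gives plane waves with k = √(2m(E − V))/ℏ: k₁ = √(2·2.03·5.84) = 4.869, k₂ = √(2·2.03·0.36) = 1.209.
Matching ψ and ψ′ at x = 0 gives r = (k₁ − k₂)/(k₁ + k₂), so R = r² = 0.3626 and T = 1 − R = 0.6374.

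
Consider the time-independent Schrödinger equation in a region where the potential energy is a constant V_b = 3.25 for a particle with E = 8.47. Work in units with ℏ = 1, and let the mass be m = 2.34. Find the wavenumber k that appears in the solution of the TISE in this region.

k = 4.94

With E > V_b the solution is oscillatory, ψ ∝ e^{±ikx} with k = √(2m(E − V_b))/ℏ.
k = √(2 × 2.34 × 5.22) = 4.943.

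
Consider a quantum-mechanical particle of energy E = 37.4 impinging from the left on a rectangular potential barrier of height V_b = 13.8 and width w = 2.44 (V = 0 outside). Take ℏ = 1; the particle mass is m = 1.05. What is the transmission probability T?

Above the barrier the interior wavenumber is k₂ = √(2m(E − V_b))/ℏ = 7.040, giving phase k₂w = 17.18.
Matching at both interfaces gives T⁻¹ = 1 + V_b² sin²(k₂w) / [4E(E − V_b)] = 1.053, hence T = 0.949.

T = 0.949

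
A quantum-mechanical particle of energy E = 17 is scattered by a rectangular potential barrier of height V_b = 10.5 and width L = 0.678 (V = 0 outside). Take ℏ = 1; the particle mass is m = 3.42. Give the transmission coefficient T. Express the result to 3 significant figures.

T = 0.806

Above the barrier the interior wavenumber is k₂ = √(2m(E − V_b))/ℏ = 6.668, giving phase k₂L = 4.521.
T = [1 + V_b² sin²(k₂L) / (4E(E − V_b))]⁻¹ = 1/1.240 = 0.806.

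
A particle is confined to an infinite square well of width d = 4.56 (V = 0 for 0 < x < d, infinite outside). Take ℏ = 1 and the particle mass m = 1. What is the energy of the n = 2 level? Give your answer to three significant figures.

E = 0.949

Requiring ψ(0) = ψ(d) = 0 quantises k = nπ/d, hence E_n = ℏ²k²/2m = n²π²ℏ²/(2md²).
E_2 = 2² × π² / (2 × 1 × 4.56²) = 0.9493.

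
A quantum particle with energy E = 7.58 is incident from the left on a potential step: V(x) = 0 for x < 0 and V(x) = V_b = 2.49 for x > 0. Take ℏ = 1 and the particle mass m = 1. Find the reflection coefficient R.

On each side the TISE gives plane waves with k = √(2m(E − V))/ℏ: k₁ = √(2·1·7.58) = 3.894, k₂ = √(2·1·5.09) = 3.191.
Matching ψ and ψ′ at x = 0 gives r = (k₁ − k₂)/(k₁ + k₂), so R = r² = 0.009847 and T = 1 − R = 0.9902.

R = 0.00985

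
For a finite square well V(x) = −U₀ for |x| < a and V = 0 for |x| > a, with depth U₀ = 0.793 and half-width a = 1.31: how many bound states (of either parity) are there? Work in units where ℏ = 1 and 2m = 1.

N = 1

The dimensionless depth is z₀ = a√(2mU₀)/ℏ = 1.31 × √(0.7930) = 1.167.
A new bound state (alternating even/odd) appears each time z₀ passes a multiple of π/2, so N = ⌊2z₀/π⌋ + 1 = ⌊0.7427⌋ + 1 = 1.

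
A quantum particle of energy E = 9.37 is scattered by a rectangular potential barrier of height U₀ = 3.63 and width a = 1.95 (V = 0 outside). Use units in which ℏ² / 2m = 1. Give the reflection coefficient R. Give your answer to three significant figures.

R = 0.0576

Above the barrier the interior wavenumber is k₂ = √(2m(E − U₀))/ℏ = 2.396, giving phase k₂a = 4.672.
T = [1 + U₀² sin²(k₂a) / (4E(E − U₀))]⁻¹ = 1/1.061 = 0.942.
R = 1 − T = 0.0576.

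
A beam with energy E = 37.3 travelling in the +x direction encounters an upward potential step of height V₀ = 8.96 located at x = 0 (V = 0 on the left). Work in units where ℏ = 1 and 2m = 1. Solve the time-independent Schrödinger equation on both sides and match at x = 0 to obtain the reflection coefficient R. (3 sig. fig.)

R = 0.00470

On each side the TISE gives plane waves with k = √(2m(E − V))/ℏ: k₁ = √(2·½·37.3) = 6.107, k₂ = √(2·½·28.34) = 5.324.
Continuity of ψ and ψ′ at the step yields the reflection amplitude r = (k₁ − k₂)/(k₁ + k₂) = 0.06857; thus R = |r|² = 0.004702, T = 0.9953.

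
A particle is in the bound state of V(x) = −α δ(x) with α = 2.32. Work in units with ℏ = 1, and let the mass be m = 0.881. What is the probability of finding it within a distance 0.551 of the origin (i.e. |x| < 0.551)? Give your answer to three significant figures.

The normalised bound state is ψ = √κ e^{−κ|x|} with κ = mα/ℏ² = 2.044.
P(|x| < d) = ∫_{−d}^{d} κ e^{−2κ|x|} dx = 1 − e^{−2κd} = 1 − e^{−2.252} = 0.8949.

P = 0.895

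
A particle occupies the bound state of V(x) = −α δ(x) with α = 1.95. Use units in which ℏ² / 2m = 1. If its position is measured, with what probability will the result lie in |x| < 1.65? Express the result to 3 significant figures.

P = 0.960

The normalised bound state is ψ = √κ e^{−κ|x|} with κ = mα/ℏ² = 0.9750.
P(|x| < d) = ∫_{−d}^{d} κ e^{−2κ|x|} dx = 1 − e^{−2κd} = 1 − e^{−3.218} = 0.9599.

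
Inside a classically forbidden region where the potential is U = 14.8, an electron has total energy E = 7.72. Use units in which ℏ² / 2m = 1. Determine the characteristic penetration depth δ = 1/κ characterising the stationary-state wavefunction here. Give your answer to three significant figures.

Since E < U the TISE in this region is ψ'' = κ²ψ with κ = √(2m(U − E))/ℏ.
κ = √(2 × 0.5 × 7.08) = 2.661. The penetration depth is δ = 1/κ = 0.376.

δ = 0.376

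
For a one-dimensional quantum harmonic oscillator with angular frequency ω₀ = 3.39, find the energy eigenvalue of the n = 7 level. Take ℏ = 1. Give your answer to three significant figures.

E = 25.4

Using E_n = (n + ½)ℏω₀: E_7 = 7.5 × 3.39 = 25.43.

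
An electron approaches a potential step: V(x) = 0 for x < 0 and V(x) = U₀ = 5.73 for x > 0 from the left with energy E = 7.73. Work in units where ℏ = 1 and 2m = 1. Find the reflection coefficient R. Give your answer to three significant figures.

R = 0.106

On each side the TISE gives plane waves with k = √(2m(E − V))/ℏ: k₁ = √(2·½·7.73) = 2.780, k₂ = √(2·½·2) = 1.414.
Matching ψ and ψ′ at x = 0 gives r = (k₁ − k₂)/(k₁ + k₂), so R = r² = 0.1061 and T = 1 − R = 0.8939.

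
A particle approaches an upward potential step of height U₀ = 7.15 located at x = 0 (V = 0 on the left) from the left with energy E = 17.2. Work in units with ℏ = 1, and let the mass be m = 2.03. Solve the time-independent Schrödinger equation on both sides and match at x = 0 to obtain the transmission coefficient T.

The wavenumbers are k₁ = √(2mE)/ℏ = 8.357 on the left and k₂ = √(2m(E − U₀))/ℏ = 6.388 on the right.
Continuity of ψ and ψ′ at the step yields the reflection amplitude r = (k₁ − k₂)/(k₁ + k₂) = 0.1335; thus R = |r|² = 0.01783, T = 0.9822.

T = 0.982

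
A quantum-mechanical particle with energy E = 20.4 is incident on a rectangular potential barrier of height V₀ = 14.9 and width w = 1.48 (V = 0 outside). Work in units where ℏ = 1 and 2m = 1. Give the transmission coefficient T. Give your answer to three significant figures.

T = 0.951

E > V₀: inside the barrier k₂ = √(2m(E − V₀))/ℏ = 2.345, k₂w = 3.471.
Matching at both interfaces gives T⁻¹ = 1 + V₀² sin²(k₂w) / [4E(E − V₀)] = 1.052, hence T = 0.951.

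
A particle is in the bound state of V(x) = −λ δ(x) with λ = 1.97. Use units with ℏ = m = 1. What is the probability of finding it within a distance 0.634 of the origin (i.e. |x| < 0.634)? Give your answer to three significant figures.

The normalised bound state is ψ = √κ e^{−κ|x|} with κ = mλ/ℏ² = 1.970.
P(|x| < d) = ∫_{−d}^{d} κ e^{−2κ|x|} dx = 1 − e^{−2κd} = 1 − e^{−2.498} = 0.9177.

P = 0.918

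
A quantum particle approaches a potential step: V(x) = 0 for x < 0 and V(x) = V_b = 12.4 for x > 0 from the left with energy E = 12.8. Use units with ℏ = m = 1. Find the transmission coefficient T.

T = 0.511

On each side the TISE gives plane waves with k = √(2m(E − V))/ℏ: k₁ = √(2·1·12.8) = 5.060, k₂ = √(2·1·0.4) = 0.8944.
Matching ψ and ψ′ at x = 0 gives r = (k₁ − k₂)/(k₁ + k₂), so R = r² = 0.4894 and T = 1 − R = 0.5106.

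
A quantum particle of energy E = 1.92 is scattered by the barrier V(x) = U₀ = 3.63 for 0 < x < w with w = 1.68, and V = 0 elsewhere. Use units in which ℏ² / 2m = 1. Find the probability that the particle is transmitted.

Since E < U₀ the interior solution is evanescent with decay constant κ = √(2m(U₀ − E))/ℏ = 1.308.
κw = 2.197, sinh(κw) = 4.443.
The exact tunnelling result is T⁻¹ = 1 + U₀² sinh²(κw) / [4E(U₀ − E)] = 20.81, so T = 0.0481.

T = 0.0481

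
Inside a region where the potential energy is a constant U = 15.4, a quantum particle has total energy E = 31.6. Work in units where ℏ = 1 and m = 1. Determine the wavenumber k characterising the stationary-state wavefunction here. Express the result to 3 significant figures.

k = 5.69

With E > U the solution is oscillatory, ψ ∝ e^{±ikx} with k = √(2m(E − U))/ℏ.
k = √(2 × 1 × 16.2) = 5.692.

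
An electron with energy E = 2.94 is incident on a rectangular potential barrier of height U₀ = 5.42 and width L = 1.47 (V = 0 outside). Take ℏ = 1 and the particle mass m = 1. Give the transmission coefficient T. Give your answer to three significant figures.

E < U₀: inside the barrier ψ ∝ e^{±κx} with κ = √(2m(U₀ − E))/ℏ = 2.227.
κL = 3.274, sinh(κL) = 13.19.
Matching ψ, ψ′ at both faces gives T = [1 + U₀² sinh²(κL) / (4E(U₀ − E))]⁻¹ = 1/176.2 = 0.00568.

T = 0.00568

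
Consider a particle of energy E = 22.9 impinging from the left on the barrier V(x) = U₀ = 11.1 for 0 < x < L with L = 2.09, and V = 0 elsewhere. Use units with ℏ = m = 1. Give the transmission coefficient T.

T = 0.952

Above the barrier the interior wavenumber is k₂ = √(2m(E − U₀))/ℏ = 4.858, giving phase k₂L = 10.15.
Matching at both interfaces gives T⁻¹ = 1 + U₀² sin²(k₂L) / [4E(E − U₀)] = 1.051, hence T = 0.952.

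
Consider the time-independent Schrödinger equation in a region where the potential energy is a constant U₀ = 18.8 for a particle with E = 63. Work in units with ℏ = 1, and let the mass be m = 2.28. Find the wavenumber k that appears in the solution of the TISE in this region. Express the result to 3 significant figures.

k = 14.2

With E > U₀ the solution is oscillatory, ψ ∝ e^{±ikx} with k = √(2m(E − U₀))/ℏ.
k = √(2 × 2.28 × 44.2) = 14.20.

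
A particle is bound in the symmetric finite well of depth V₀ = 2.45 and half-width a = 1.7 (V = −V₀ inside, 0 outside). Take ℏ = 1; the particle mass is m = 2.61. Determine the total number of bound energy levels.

N = 4

The dimensionless depth is z₀ = a√(2mV₀)/ℏ = 1.7 × √(12.79) = 6.079.
The even/odd transcendental equations gain one root per π/2 in z₀, giving N = 1 + ⌊2z₀/π⌋ = 1 + ⌊3.870⌋ = 4.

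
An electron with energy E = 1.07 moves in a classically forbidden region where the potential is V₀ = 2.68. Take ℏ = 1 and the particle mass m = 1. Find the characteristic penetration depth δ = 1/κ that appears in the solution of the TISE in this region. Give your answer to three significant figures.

δ = 0.557

Since E < V₀ the TISE in this region is ψ'' = κ²ψ with κ = √(2m(V₀ − E))/ℏ.
κ = √(2 × 1 × 1.61) = 1.794. The penetration depth is δ = 1/κ = 0.557.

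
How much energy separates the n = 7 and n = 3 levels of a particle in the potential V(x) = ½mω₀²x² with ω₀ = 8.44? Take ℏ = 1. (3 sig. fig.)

E_n = ℏω₀(n + ½), so ΔE = (7 − 3) ℏω₀ = 4 × 8.44 = 33.76.

ΔE = 33.8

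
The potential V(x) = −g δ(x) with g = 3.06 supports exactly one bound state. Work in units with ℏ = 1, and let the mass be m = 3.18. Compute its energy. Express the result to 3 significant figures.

The bound state is ψ(x) = √κ e^{−κ|x|}. The derivative jump ψ'(0⁺) − ψ'(0⁻) = −(2mg/ℏ²)ψ(0) fixes κ = mg/ℏ² = 9.731.
Then E = −ℏ²κ²/(2m) = −mg²/(2ℏ²) = -14.89.

E = -14.9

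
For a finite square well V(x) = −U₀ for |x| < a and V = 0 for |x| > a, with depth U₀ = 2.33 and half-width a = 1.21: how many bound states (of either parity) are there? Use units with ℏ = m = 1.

N = 2

Define the well-strength parameter z₀ = (a/ℏ)√(2mU₀) = 1.21 × √(2·1·2.33) = 2.612.
The even/odd transcendental equations gain one root per π/2 in z₀, giving N = 1 + ⌊2z₀/π⌋ = 1 + ⌊1.663⌋ = 2.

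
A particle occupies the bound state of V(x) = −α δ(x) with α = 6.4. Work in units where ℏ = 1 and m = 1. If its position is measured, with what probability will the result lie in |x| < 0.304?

P = 0.980

The normalised bound state is ψ = √κ e^{−κ|x|} with κ = mα/ℏ² = 6.400.
P(|x| < d) = ∫_{−d}^{d} κ e^{−2κ|x|} dx = 1 − e^{−2κd} = 1 − e^{−3.891} = 0.9796.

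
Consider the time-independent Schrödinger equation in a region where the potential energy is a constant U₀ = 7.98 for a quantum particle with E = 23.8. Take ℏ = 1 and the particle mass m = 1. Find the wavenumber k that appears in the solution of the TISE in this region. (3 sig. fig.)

With E > U₀ the solution is oscillatory, ψ ∝ e^{±ikx} with k = √(2m(E − U₀))/ℏ.
k = √(2 × 1 × 15.82) = 5.625.

k = 5.62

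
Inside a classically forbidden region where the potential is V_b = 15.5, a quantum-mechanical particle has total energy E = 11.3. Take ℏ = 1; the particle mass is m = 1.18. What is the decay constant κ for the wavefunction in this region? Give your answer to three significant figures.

κ = 3.15

Since E < V_b the TISE in this region is ψ'' = κ²ψ with κ = √(2m(V_b − E))/ℏ.
κ = √(2 × 1.18 × 4.2) = 3.148.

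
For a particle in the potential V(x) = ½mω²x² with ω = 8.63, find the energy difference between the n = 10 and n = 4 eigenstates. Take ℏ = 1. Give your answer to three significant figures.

E_n = ℏω(n + ½), so ΔE = (10 − 4) ℏω = 6 × 8.63 = 51.78.

ΔE = 51.8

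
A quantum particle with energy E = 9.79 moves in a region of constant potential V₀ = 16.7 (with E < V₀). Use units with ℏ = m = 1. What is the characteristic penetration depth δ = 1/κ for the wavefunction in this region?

Since E < V₀ the TISE in this region is ψ'' = κ²ψ with κ = √(2m(V₀ − E))/ℏ.
κ = √(2 × 1 × 6.91) = 3.718. The penetration depth is δ = 1/κ = 0.269.

δ = 0.269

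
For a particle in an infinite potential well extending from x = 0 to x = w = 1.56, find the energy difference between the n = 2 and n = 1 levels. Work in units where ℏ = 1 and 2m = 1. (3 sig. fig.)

E_n = n²π²ℏ²/(2mw²), so ΔE = (2² − 1²) π²ℏ²/(2mw²).
ΔE = 3 × π² / (2 × 0.5 × 1.56²) = 12.17.

ΔE = 12.2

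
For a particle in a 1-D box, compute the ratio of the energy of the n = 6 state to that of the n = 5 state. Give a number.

1.44

E_n = n²π²ℏ²/(2mL²) so the ratio is n₂²/n₁² = 36/25 = 1.44.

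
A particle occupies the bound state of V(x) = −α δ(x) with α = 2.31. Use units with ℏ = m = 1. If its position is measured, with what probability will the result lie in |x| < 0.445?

P = 0.872

The normalised bound state is ψ = √κ e^{−κ|x|} with κ = mα/ℏ² = 2.310.
P(|x| < d) = ∫_{−d}^{d} κ e^{−2κ|x|} dx = 1 − e^{−2κd} = 1 − e^{−2.056} = 0.8720.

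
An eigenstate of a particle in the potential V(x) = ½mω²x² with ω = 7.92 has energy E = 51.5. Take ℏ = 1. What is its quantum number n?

E_n = ℏω(n + ½) ⇒ n = E/(ℏω) − ½ = 51.5/7.92 − 0.5 = 6.003 → n = 6.

n = 6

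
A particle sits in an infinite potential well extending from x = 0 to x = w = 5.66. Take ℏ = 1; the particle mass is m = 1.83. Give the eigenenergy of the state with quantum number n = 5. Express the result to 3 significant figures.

E = 2.10

Requiring ψ(0) = ψ(w) = 0 quantises k = nπ/w, hence E_n = ℏ²k²/2m = n²π²ℏ²/(2mw²).
E_5 = 5² × π² / (2 × 1.83 × 5.66²) = 2.104.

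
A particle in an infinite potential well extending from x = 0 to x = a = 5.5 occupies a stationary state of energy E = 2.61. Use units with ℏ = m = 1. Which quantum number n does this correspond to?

n = 4

For an infinite well E_n = n²π²ℏ²/(2ma²), so n = (a/πℏ)√(2mE).
n = (5.5/π) × √(2 × 1 × 2.61) = 4.000 → n = 4.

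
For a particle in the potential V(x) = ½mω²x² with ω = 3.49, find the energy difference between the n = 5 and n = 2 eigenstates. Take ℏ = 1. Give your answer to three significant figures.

ΔE = 10.5

E_n = ℏω(n + ½), so ΔE = (5 − 2) ℏω = 3 × 3.49 = 10.47.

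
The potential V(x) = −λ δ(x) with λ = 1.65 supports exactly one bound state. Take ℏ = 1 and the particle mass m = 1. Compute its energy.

For x ≠ 0 the bound state is ψ ∝ e^{−κ|x|}; integrating the TISE across the delta gives the cusp condition 2κ = 2mλ/ℏ², so κ = 1.650.
Then E = −ℏ²κ²/(2m) = −mλ²/(2ℏ²) = -1.361.

E = -1.36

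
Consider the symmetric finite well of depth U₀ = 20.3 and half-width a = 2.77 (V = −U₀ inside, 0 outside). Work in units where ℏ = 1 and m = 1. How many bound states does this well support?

N = 12

The dimensionless depth is z₀ = a√(2mU₀)/ℏ = 2.77 × √(40.60) = 17.65.
The even/odd transcendental equations gain one root per π/2 in z₀, giving N = 1 + ⌊2z₀/π⌋ = 1 + ⌊11.24⌋ = 12.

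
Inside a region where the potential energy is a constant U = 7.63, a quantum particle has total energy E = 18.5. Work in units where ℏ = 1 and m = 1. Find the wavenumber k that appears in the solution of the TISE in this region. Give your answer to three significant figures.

k = 4.66

With E > U the solution is oscillatory, ψ ∝ e^{±ikx} with k = √(2m(E − U))/ℏ.
k = √(2 × 1 × 10.87) = 4.663.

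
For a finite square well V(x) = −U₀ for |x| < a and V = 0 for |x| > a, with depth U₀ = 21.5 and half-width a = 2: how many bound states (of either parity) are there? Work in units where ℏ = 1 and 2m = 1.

Define the well-strength parameter z₀ = (a/ℏ)√(2mU₀) = 2 × √(2·0.5·21.5) = 9.274.
The even/odd transcendental equations gain one root per π/2 in z₀, giving N = 1 + ⌊2z₀/π⌋ = 1 + ⌊5.904⌋ = 6.

N = 6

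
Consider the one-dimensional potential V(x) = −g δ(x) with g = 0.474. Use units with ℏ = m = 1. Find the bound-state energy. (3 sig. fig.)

E = -0.112

The bound state is ψ(x) = √κ e^{−κ|x|}. The derivative jump ψ'(0⁺) − ψ'(0⁻) = −(2mg/ℏ²)ψ(0) fixes κ = mg/ℏ² = 0.4740.
Then E = −ℏ²κ²/(2m) = −mg²/(2ℏ²) = -0.1123.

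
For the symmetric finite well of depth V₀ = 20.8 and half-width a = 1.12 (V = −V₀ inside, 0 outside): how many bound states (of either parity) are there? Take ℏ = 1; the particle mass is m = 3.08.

N = 9

The dimensionless depth is z₀ = a√(2mV₀)/ℏ = 1.12 × √(128.1) = 12.68.
The even/odd transcendental equations gain one root per π/2 in z₀, giving N = 1 + ⌊2z₀/π⌋ = 1 + ⌊8.071⌋ = 9.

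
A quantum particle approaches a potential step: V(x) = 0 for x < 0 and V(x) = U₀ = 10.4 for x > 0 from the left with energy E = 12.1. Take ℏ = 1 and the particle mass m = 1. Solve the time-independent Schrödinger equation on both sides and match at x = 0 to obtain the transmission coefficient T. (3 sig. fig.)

T = 0.793

On each side the TISE gives plane waves with k = √(2m(E − V))/ℏ: k₁ = √(2·1·12.1) = 4.919, k₂ = √(2·1·1.7) = 1.844.
Continuity of ψ and ψ′ at the step yields the reflection amplitude r = (k₁ − k₂)/(k₁ + k₂) = 0.4547; thus R = |r|² = 0.2068, T = 0.7932.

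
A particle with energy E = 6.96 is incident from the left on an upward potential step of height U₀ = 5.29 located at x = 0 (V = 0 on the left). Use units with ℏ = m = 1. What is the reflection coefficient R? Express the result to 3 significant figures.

On each side the TISE gives plane waves with k = √(2m(E − V))/ℏ: k₁ = √(2·1·6.96) = 3.731, k₂ = √(2·1·1.67) = 1.828.
Continuity of ψ and ψ′ at the step yields the reflection amplitude r = (k₁ − k₂)/(k₁ + k₂) = 0.3424; thus R = |r|² = 0.1173, T = 0.8827.

R = 0.117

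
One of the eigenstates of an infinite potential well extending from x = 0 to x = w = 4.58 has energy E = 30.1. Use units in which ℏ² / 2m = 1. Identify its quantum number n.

For an infinite well E_n = n²π²ℏ²/(2mw²), so n = (w/πℏ)√(2mE).
n = (4.58/π) × √(2 × 0.5 × 30.1) = 7.998 → n = 8.

n = 8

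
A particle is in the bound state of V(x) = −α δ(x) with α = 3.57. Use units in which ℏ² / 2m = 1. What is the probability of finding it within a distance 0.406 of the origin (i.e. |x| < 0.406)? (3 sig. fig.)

P = 0.765

The normalised bound state is ψ = √κ e^{−κ|x|} with κ = mα/ℏ² = 1.785.
P(|x| < d) = ∫_{−d}^{d} κ e^{−2κ|x|} dx = 1 − e^{−2κd} = 1 − e^{−1.449} = 0.7653.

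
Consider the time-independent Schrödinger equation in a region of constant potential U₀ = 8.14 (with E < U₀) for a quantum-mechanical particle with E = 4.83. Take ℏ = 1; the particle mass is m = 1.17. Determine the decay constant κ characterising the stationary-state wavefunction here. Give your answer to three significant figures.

Since E < U₀ the TISE in this region is ψ'' = κ²ψ with κ = √(2m(U₀ − E))/ℏ.
κ = √(2 × 1.17 × 3.31) = 2.783.

κ = 2.78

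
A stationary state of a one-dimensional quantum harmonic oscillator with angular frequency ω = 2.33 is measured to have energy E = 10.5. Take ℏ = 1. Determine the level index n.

Invert E_n = (n + ½)ℏω: n = E/ℏω − ½ = 4.006, so n = 4.

n = 4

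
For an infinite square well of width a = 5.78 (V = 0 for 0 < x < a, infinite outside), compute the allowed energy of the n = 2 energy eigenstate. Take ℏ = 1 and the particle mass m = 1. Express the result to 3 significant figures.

Requiring ψ(0) = ψ(a) = 0 quantises k = nπ/a, hence E_n = ℏ²k²/2m = n²π²ℏ²/(2ma²).
E_2 = 2² × π² / (2 × 1 × 5.78²) = 0.5908.

E = 0.591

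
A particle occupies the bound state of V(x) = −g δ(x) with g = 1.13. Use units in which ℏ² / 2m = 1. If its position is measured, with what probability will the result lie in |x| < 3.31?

P = 0.976

The normalised bound state is ψ = √κ e^{−κ|x|} with κ = mg/ℏ² = 0.5650.
P(|x| < d) = ∫_{−d}^{d} κ e^{−2κ|x|} dx = 1 − e^{−2κd} = 1 − e^{−3.740} = 0.9763.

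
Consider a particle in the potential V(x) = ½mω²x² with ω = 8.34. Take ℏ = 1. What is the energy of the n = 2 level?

Using E_n = (n + ½)ℏω: E_2 = 2.5 × 8.34 = 20.85.

E = 20.9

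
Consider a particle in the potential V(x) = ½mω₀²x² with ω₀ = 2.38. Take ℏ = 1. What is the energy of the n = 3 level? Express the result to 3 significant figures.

E = 8.33

Using E_n = (n + ½)ℏω₀: E_3 = 3.5 × 2.38 = 8.330.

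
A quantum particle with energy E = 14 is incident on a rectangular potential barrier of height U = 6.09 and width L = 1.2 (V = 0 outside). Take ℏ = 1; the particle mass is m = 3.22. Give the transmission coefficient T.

T = 0.954

Above the barrier the interior wavenumber is k₂ = √(2m(E − U))/ℏ = 7.137, giving phase k₂L = 8.565.
T = [1 + U² sin²(k₂L) / (4E(E − U))]⁻¹ = 1/1.048 = 0.954.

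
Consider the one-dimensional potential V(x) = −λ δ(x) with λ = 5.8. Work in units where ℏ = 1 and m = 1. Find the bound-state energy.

E = -16.8

The bound state is ψ(x) = √κ e^{−κ|x|}. The derivative jump ψ'(0⁺) − ψ'(0⁻) = −(2mλ/ℏ²)ψ(0) fixes κ = mλ/ℏ² = 5.800.
Then E = −ℏ²κ²/(2m) = −mλ²/(2ℏ²) = -16.82.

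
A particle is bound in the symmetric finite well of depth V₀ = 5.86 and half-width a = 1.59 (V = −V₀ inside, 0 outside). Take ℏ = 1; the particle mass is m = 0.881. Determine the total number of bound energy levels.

N = 4

The dimensionless depth is z₀ = a√(2mV₀)/ℏ = 1.59 × √(10.33) = 5.109.
The even/odd transcendental equations gain one root per π/2 in z₀, giving N = 1 + ⌊2z₀/π⌋ = 1 + ⌊3.253⌋ = 4.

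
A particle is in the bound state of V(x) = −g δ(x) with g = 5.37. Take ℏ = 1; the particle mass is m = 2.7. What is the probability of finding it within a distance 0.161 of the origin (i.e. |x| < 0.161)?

The normalised bound state is ψ = √κ e^{−κ|x|} with κ = mg/ℏ² = 14.50.
P(|x| < d) = ∫_{−d}^{d} κ e^{−2κ|x|} dx = 1 − e^{−2κd} = 1 − e^{−4.669} = 0.9906.

P = 0.991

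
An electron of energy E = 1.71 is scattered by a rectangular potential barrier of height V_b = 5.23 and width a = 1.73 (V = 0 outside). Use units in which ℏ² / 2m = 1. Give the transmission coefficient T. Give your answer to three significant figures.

T = 0.00533

E < V_b: inside the barrier ψ ∝ e^{±κx} with κ = √(2m(V_b − E))/ℏ = 1.876.
κa = 3.246, sinh(κa) = 12.82.
Matching ψ, ψ′ at both faces gives T = [1 + V_b² sinh²(κa) / (4E(V_b − E))]⁻¹ = 1/187.8 = 0.00533.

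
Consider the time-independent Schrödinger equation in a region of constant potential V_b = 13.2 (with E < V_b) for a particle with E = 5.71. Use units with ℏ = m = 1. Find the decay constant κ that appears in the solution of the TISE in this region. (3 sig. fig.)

Since E < V_b the TISE in this region is ψ'' = κ²ψ with κ = √(2m(V_b − E))/ℏ.
κ = √(2 × 1 × 7.49) = 3.870.

κ = 3.87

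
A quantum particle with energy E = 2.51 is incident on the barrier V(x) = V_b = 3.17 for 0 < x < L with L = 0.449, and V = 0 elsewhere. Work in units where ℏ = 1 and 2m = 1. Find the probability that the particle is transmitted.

Since E < V_b the interior solution is evanescent with decay constant κ = √(2m(V_b − E))/ℏ = 0.8124.
κL = 0.3648, sinh(κL) = 0.3729.
The exact tunnelling result is T⁻¹ = 1 + V_b² sinh²(κL) / [4E(V_b − E)] = 1.211, so T = 0.826.

T = 0.826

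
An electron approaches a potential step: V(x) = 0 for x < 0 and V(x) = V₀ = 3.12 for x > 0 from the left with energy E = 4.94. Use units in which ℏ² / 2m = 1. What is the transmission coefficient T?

On each side the TISE gives plane waves with k = √(2m(E − V))/ℏ: k₁ = √(2·½·4.94) = 2.223, k₂ = √(2·½·1.82) = 1.349.
Matching ψ and ψ′ at x = 0 gives r = (k₁ − k₂)/(k₁ + k₂), so R = r² = 0.05982 and T = 1 − R = 0.9402.

T = 0.940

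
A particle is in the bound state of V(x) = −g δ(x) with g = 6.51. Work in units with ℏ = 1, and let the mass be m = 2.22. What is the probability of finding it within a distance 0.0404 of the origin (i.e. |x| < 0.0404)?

P = 0.689

The normalised bound state is ψ = √κ e^{−κ|x|} with κ = mg/ℏ² = 14.45.
P(|x| < d) = ∫_{−d}^{d} κ e^{−2κ|x|} dx = 1 − e^{−2κd} = 1 − e^{−1.168} = 0.6889.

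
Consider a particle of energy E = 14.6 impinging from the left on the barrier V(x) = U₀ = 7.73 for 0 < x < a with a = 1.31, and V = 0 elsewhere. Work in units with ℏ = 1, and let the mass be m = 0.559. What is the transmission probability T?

Above the barrier the interior wavenumber is k₂ = √(2m(E − U₀))/ℏ = 2.771, giving phase k₂a = 3.631.
T = [1 + U₀² sin²(k₂a) / (4E(E − U₀))]⁻¹ = 1/1.033 = 0.968.

T = 0.968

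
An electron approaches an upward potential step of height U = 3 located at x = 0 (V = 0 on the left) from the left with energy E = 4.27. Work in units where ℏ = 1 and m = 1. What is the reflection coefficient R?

On each side the TISE gives plane waves with k = √(2m(E − V))/ℏ: k₁ = √(2·1·4.27) = 2.922, k₂ = √(2·1·1.27) = 1.594.
Matching ψ and ψ′ at x = 0 gives r = (k₁ − k₂)/(k₁ + k₂), so R = r² = 0.08655 and T = 1 − R = 0.9135.

R = 0.0865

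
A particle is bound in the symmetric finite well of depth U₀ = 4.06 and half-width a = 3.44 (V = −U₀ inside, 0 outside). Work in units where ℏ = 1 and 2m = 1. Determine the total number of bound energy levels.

N = 5

Define the well-strength parameter z₀ = (a/ℏ)√(2mU₀) = 3.44 × √(2·0.5·4.06) = 6.931.
A new bound state (alternating even/odd) appears each time z₀ passes a multiple of π/2, so N = ⌊2z₀/π⌋ + 1 = ⌊4.413⌋ + 1 = 5.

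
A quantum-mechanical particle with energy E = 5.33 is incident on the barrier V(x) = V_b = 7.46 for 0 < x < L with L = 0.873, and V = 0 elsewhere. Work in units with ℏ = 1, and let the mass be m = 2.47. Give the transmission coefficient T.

T = 0.0113

Since E < V_b the interior solution is evanescent with decay constant κ = √(2m(V_b − E))/ℏ = 3.244.
κL = 2.832, sinh(κL) = 8.459.
The exact tunnelling result is T⁻¹ = 1 + V_b² sinh²(κL) / [4E(V_b − E)] = 88.69, so T = 0.0113.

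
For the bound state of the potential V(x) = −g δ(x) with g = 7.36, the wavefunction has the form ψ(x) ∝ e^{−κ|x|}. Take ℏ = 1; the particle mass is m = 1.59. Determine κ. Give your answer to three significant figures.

κ = 11.7

Integrating the TISE across x = 0 gives the cusp condition ψ'(0⁺) − ψ'(0⁻) = −(2mg/ℏ²)ψ(0).
With ψ ∝ e^{−κ|x|} this yields −2κ = −2mg/ℏ², so κ = mg/ℏ² = 11.70.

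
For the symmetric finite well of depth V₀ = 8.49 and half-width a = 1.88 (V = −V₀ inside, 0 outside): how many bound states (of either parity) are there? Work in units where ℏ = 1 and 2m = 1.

N = 4

The dimensionless depth is z₀ = a√(2mV₀)/ℏ = 1.88 × √(8.490) = 5.478.
The even/odd transcendental equations gain one root per π/2 in z₀, giving N = 1 + ⌊2z₀/π⌋ = 1 + ⌊3.487⌋ = 4.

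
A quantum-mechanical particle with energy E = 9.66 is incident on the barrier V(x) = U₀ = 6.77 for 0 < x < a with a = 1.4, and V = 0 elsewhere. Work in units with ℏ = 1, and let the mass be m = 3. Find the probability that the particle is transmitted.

Above the barrier the interior wavenumber is k₂ = √(2m(E − U₀))/ℏ = 4.164, giving phase k₂a = 5.830.
T = [1 + U₀² sin²(k₂a) / (4E(E − U₀))]⁻¹ = 1/1.079 = 0.927.

T = 0.927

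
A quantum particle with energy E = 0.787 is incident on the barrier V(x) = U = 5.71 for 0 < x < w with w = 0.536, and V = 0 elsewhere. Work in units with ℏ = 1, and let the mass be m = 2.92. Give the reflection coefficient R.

R = 0.994

E < U: inside the barrier ψ ∝ e^{±κx} with κ = √(2m(U − E))/ℏ = 5.362.
κw = 2.874, sinh(κw) = 8.826.
The exact tunnelling result is T⁻¹ = 1 + U² sinh²(κw) / [4E(U − E)] = 164.9, so T = 0.00607.
R = 1 − T = 0.994.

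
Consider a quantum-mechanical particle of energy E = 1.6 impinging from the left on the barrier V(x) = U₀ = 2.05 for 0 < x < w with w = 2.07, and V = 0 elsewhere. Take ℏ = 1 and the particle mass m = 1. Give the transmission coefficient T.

Since E < U₀ the interior solution is evanescent with decay constant κ = √(2m(U₀ − E))/ℏ = 0.9487.
κw = 1.964, sinh(κw) = 3.493.
The exact tunnelling result is T⁻¹ = 1 + U₀² sinh²(κw) / [4E(U₀ − E)] = 18.80, so T = 0.0532.

T = 0.0532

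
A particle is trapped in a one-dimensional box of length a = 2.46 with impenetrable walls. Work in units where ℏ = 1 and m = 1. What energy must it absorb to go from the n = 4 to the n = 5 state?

E_n = n²π²ℏ²/(2ma²), so ΔE = (5² − 4²) π²ℏ²/(2ma²).
ΔE = 9 × π² / (2 × 1 × 2.46²) = 7.339.

ΔE = 7.34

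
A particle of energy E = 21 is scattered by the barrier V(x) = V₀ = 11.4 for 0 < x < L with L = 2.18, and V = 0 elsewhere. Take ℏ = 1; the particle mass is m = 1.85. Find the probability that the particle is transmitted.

T = 0.973

Above the barrier the interior wavenumber is k₂ = √(2m(E − V₀))/ℏ = 5.960, giving phase k₂L = 12.99.
Matching at both interfaces gives T⁻¹ = 1 + V₀² sin²(k₂L) / [4E(E − V₀)] = 1.028, hence T = 0.973.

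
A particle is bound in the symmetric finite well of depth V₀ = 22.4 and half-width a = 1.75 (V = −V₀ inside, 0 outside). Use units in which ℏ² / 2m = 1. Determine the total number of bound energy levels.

N = 6

Define the well-strength parameter z₀ = (a/ℏ)√(2mV₀) = 1.75 × √(2·0.5·22.4) = 8.283.
A new bound state (alternating even/odd) appears each time z₀ passes a multiple of π/2, so N = ⌊2z₀/π⌋ + 1 = ⌊5.273⌋ + 1 = 6.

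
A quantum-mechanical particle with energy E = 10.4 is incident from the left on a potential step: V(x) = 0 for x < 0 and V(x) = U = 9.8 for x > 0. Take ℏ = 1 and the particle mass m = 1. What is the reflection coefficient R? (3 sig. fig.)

On each side the TISE gives plane waves with k = √(2m(E − V))/ℏ: k₁ = √(2·1·10.4) = 4.561, k₂ = √(2·1·0.6) = 1.095.
Continuity of ψ and ψ′ at the step yields the reflection amplitude r = (k₁ − k₂)/(k₁ + k₂) = 0.6127; thus R = |r|² = 0.3753, T = 0.6247.

R = 0.375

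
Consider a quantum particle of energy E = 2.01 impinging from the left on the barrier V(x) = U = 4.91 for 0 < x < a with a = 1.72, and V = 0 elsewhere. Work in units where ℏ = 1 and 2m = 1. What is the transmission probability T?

E < U: inside the barrier ψ ∝ e^{±κx} with κ = √(2m(U − E))/ℏ = 1.703.
κa = 2.929, sinh(κa) = 9.328.
The exact tunnelling result is T⁻¹ = 1 + U² sinh²(κa) / [4E(U − E)] = 90.97, so T = 0.0110.

T = 0.0110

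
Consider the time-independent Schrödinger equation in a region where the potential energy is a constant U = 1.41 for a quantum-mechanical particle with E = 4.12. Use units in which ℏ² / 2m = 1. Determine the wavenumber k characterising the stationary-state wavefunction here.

With E > U the solution is oscillatory, ψ ∝ e^{±ikx} with k = √(2m(E − U))/ℏ.
k = √(2 × 0.5 × 2.71) = 1.646.

k = 1.65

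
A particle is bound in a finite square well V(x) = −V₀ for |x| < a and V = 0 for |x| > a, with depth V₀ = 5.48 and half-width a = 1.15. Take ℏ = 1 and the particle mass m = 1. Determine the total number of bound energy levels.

N = 3

Define the well-strength parameter z₀ = (a/ℏ)√(2mV₀) = 1.15 × √(2·1·5.48) = 3.807.
The even/odd transcendental equations gain one root per π/2 in z₀, giving N = 1 + ⌊2z₀/π⌋ = 1 + ⌊2.424⌋ = 3.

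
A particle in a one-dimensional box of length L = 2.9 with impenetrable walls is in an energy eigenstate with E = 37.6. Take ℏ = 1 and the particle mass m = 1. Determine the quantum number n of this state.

From E_n = n²π²ℏ²/(2mL²) invert to n = √(2mL²E)/(πℏ).
n = (2.9/π) × √(2 × 1 × 37.6) = 8.005 → n = 8.

n = 8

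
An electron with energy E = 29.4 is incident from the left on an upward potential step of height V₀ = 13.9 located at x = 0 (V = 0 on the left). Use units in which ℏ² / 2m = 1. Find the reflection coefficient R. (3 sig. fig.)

The wavenumbers are k₁ = √(2mE)/ℏ = 5.422 on the left and k₂ = √(2m(E − V₀))/ℏ = 3.937 on the right.
Continuity of ψ and ψ′ at the step yields the reflection amplitude r = (k₁ − k₂)/(k₁ + k₂) = 0.1587; thus R = |r|² = 0.02518, T = 0.9748.

R = 0.0252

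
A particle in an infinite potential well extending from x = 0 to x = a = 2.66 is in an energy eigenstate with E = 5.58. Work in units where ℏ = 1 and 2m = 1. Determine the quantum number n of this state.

For an infinite well E_n = n²π²ℏ²/(2ma²), so n = (a/πℏ)√(2mE).
n = (2.66/π) × √(2 × 0.5 × 5.58) = 2.000 → n = 2.

n = 2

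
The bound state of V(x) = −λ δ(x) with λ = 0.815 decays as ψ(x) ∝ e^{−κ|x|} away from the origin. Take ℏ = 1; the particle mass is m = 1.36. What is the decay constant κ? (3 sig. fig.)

κ = 1.11

Integrating the TISE across x = 0 gives the cusp condition ψ'(0⁺) − ψ'(0⁻) = −(2mλ/ℏ²)ψ(0).
With ψ ∝ e^{−κ|x|} this yields −2κ = −2mλ/ℏ², so κ = mλ/ℏ² = 1.108.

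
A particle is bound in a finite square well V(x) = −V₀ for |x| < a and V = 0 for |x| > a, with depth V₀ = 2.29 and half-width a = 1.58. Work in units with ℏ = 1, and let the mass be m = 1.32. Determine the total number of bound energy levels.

N = 3

The dimensionless depth is z₀ = a√(2mV₀)/ℏ = 1.58 × √(6.046) = 3.885.
A new bound state (alternating even/odd) appears each time z₀ passes a multiple of π/2, so N = ⌊2z₀/π⌋ + 1 = ⌊2.473⌋ + 1 = 3.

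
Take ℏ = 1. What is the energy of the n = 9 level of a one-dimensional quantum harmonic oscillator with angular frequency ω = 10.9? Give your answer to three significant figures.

The oscillator eigenvalues are E_n = ℏω(n + ½), so E_9 = 10.9 × 9.5 = 103.6.

E = 104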